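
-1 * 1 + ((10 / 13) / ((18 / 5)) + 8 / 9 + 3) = 121 / 39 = 3.10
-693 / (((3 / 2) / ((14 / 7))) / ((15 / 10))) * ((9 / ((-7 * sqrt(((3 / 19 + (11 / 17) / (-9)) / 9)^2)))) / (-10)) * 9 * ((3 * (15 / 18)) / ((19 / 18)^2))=-376595.87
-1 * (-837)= 837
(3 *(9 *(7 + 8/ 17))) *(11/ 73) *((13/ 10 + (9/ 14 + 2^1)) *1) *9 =46846998/ 43435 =1078.55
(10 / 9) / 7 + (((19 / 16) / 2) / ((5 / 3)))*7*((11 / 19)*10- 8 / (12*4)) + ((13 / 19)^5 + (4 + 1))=19.33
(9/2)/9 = 1/2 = 0.50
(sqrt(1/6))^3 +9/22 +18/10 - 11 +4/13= -12131/1430 +sqrt(6)/36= -8.42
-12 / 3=-4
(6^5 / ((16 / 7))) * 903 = 3072006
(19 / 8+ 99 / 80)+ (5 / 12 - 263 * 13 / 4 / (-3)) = 69347 / 240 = 288.95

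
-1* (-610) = 610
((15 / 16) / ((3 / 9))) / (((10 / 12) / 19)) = 513 / 8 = 64.12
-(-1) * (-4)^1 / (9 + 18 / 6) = -1 / 3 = -0.33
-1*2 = -2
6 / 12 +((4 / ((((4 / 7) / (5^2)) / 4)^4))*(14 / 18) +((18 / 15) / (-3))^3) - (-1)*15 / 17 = 2917881945.76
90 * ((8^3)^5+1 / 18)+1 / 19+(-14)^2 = 60165276271906540 / 19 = 3166593487995081.05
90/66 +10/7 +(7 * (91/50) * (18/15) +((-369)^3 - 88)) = -483593484603/9625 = -50243478.92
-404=-404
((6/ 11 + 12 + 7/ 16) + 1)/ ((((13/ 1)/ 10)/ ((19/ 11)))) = 233795/ 12584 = 18.58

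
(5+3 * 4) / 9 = 17 / 9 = 1.89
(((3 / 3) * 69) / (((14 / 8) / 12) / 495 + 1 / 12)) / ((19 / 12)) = 19673280 / 37753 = 521.11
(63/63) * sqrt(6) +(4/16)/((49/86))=43/98 +sqrt(6)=2.89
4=4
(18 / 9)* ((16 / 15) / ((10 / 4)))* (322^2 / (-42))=-473984 / 225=-2106.60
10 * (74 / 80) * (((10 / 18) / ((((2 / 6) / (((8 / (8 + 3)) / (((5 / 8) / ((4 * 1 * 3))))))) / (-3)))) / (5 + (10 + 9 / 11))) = -1184 / 29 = -40.83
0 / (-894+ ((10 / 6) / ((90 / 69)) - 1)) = 0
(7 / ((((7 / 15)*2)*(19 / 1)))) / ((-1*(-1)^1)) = 0.39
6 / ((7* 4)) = 3 / 14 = 0.21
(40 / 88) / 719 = 5 / 7909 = 0.00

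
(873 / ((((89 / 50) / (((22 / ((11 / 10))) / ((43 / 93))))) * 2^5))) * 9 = 91337625 / 15308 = 5966.66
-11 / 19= -0.58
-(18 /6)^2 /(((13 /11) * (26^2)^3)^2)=-1089 /16127493675824287744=-0.00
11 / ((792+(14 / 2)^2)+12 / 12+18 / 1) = 11 / 860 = 0.01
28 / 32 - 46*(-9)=3319 / 8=414.88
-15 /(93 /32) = -160 /31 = -5.16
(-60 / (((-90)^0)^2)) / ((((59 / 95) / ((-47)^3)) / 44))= 26038808400 / 59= 441335735.59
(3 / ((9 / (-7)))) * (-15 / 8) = 35 / 8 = 4.38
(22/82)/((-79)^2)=11/255881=0.00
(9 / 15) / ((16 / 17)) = 51 / 80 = 0.64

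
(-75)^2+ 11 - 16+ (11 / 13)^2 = 949901 / 169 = 5620.72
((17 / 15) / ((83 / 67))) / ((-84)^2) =1139 / 8784720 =0.00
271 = 271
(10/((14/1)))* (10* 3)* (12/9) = 200/7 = 28.57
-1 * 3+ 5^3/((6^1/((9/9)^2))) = 107/6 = 17.83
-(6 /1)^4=-1296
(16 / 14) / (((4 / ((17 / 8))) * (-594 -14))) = -17 / 17024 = -0.00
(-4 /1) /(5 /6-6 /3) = 24 /7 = 3.43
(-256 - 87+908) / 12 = 565 / 12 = 47.08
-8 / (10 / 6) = -24 / 5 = -4.80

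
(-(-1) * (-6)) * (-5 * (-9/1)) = -270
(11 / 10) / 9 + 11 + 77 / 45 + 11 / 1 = 143 / 6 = 23.83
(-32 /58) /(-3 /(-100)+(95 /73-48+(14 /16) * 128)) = -116800 /13830651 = -0.01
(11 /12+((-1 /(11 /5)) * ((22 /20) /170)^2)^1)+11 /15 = 953689 /578000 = 1.65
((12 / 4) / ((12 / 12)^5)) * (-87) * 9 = -2349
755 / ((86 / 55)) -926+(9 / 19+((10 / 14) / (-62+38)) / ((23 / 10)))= -442.69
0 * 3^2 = 0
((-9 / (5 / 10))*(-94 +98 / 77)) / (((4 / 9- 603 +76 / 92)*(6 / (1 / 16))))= -158355 / 5480552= -0.03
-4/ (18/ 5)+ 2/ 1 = 8/ 9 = 0.89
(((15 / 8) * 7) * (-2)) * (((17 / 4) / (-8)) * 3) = 5355 / 128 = 41.84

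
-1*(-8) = 8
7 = 7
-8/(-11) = 8/11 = 0.73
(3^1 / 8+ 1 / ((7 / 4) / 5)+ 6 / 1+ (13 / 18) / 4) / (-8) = -593 / 504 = -1.18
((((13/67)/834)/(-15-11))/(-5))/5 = 1/2793900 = 0.00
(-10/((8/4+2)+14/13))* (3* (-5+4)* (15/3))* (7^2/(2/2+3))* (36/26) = 11025/22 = 501.14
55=55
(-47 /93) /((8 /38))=-893 /372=-2.40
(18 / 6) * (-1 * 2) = -6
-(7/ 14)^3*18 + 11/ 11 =-5/ 4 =-1.25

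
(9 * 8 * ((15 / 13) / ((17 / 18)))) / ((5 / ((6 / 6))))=3888 / 221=17.59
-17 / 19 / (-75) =17 / 1425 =0.01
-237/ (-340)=237/ 340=0.70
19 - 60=-41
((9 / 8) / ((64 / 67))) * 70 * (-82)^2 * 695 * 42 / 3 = 172598061825 / 32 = 5393689432.03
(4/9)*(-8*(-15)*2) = 320/3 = 106.67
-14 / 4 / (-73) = 7 / 146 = 0.05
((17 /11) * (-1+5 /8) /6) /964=-17 /169664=-0.00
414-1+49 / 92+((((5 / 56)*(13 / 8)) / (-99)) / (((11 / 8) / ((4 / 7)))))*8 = 2030095325 / 4909212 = 413.53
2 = 2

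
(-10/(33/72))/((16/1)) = -15/11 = -1.36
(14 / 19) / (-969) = -14 / 18411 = -0.00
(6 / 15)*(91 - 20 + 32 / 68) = 486 / 17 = 28.59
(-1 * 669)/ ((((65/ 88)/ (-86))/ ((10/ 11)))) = 920544/ 13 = 70811.08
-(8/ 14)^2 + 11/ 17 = 0.32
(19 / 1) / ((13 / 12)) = 228 / 13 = 17.54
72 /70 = 36 /35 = 1.03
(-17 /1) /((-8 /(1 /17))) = 1 /8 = 0.12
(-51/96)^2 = 289/1024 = 0.28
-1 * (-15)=15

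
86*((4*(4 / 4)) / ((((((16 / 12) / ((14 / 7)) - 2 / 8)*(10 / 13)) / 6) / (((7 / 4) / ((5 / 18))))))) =5071248 / 125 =40569.98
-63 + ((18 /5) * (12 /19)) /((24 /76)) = -55.80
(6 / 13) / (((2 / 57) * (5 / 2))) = 342 / 65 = 5.26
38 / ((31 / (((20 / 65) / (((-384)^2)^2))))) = 19 / 1095317323776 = 0.00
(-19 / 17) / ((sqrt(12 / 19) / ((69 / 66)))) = -437 *sqrt(57) / 2244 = -1.47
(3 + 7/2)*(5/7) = 65/14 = 4.64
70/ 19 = 3.68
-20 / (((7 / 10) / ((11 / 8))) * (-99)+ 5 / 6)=600 / 1487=0.40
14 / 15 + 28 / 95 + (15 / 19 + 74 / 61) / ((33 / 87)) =22627 / 3477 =6.51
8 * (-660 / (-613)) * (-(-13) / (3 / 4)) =91520 / 613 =149.30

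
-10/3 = -3.33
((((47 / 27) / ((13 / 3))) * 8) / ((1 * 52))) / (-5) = -94 / 7605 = -0.01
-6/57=-2/19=-0.11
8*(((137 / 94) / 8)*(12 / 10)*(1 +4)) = 411 / 47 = 8.74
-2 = -2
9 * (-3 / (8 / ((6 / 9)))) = -9 / 4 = -2.25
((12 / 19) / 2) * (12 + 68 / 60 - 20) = -206 / 95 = -2.17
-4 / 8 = -1 / 2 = -0.50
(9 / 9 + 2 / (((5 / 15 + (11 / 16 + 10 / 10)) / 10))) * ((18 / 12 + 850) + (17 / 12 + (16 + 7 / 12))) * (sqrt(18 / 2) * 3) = 16543107 / 194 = 85273.75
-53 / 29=-1.83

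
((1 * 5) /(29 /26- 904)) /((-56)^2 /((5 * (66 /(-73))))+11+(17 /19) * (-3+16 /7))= 19019 /2346927523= 0.00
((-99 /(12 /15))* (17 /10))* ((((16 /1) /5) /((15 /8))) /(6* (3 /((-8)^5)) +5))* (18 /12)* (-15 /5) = 661782528 /2047775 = 323.17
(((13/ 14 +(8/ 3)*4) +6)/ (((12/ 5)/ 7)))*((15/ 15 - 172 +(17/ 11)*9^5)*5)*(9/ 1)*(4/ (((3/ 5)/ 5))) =77129430000/ 11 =7011766363.64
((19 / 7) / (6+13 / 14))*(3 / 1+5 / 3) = 532 / 291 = 1.83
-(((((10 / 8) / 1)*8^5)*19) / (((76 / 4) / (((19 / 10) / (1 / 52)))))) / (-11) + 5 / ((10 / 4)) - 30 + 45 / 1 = 4047035 / 11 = 367912.27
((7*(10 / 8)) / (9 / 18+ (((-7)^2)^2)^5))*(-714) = -4165 / 53194844198408001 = -0.00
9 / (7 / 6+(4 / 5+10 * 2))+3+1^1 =2906 / 659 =4.41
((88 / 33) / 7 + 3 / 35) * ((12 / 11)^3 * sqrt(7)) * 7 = 28224 * sqrt(7) / 6655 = 11.22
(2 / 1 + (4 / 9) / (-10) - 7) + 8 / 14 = -4.47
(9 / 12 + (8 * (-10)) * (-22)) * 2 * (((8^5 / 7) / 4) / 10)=14424064 / 35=412116.11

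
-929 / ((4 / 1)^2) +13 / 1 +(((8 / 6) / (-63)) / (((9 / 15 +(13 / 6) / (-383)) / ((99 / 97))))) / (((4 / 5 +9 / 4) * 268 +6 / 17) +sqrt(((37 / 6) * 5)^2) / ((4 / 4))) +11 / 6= -4164008404304275 / 96323954404272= -43.23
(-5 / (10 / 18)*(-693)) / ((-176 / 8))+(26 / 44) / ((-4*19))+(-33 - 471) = -1316713 / 1672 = -787.51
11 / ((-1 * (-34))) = 11 / 34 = 0.32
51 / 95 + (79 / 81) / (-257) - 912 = -1802530718 / 1977615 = -911.47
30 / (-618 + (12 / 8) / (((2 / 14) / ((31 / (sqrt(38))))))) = -313120 / 6403183-4340 * sqrt(38) / 6403183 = -0.05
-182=-182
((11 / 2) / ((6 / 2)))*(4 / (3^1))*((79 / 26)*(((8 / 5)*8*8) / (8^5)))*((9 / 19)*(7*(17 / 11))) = 9401 / 79040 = 0.12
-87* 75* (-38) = 247950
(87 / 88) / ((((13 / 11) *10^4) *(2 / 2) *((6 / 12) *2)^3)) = 87 / 1040000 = 0.00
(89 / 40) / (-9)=-89 / 360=-0.25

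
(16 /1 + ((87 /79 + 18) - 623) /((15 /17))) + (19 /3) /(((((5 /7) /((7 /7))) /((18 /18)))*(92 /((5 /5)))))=-14572097 /21804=-668.32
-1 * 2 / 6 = -1 / 3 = -0.33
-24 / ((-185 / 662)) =15888 / 185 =85.88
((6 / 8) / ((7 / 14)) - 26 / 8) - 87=-88.75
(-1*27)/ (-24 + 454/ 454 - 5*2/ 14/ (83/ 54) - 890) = 15687/ 530723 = 0.03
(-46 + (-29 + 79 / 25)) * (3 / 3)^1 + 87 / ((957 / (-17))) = -20181 / 275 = -73.39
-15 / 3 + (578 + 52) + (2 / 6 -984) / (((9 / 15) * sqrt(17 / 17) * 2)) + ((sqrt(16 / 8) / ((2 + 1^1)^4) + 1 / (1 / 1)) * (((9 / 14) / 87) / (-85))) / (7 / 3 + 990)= -90022656628 / 462313215 -sqrt(2) / 924626430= -194.72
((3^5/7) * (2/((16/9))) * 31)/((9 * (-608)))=-7533/34048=-0.22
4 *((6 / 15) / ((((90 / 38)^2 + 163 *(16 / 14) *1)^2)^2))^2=26604917590016577201097543696 / 76435236871185017535344637866066552631004296025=0.00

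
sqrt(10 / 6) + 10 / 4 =sqrt(15) / 3 + 5 / 2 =3.79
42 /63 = 0.67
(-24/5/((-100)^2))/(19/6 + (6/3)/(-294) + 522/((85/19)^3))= -2166633/40578978425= -0.00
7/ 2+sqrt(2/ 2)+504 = 508.50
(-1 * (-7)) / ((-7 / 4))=-4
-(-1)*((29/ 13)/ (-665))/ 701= -29/ 6060145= -0.00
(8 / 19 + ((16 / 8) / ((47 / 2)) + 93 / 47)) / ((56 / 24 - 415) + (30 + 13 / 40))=-266280 / 40971733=-0.01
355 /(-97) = -355 /97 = -3.66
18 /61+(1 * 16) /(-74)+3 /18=3325 /13542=0.25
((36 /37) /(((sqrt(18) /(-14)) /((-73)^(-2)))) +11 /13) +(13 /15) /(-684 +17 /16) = 1800251 /2130765 - 84* sqrt(2) /197173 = 0.84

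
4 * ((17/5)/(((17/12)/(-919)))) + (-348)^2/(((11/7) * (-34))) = -11089.05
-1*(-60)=60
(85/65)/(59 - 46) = 17/169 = 0.10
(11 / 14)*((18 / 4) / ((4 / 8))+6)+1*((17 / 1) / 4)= 449 / 28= 16.04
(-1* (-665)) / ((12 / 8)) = 1330 / 3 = 443.33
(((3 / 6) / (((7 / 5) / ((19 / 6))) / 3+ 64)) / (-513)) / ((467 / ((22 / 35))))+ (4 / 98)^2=27941201 / 16771911786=0.00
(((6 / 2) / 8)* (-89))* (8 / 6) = -89 / 2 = -44.50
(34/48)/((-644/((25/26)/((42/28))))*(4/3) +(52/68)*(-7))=-7225/13717704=-0.00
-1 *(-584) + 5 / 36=584.14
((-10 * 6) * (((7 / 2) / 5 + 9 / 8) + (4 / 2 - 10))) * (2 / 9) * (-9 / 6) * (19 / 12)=-4693 / 24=-195.54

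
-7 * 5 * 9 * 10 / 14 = -225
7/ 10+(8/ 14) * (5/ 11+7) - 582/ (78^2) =949444/ 195195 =4.86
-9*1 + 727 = 718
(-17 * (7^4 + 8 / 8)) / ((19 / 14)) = -571676 / 19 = -30088.21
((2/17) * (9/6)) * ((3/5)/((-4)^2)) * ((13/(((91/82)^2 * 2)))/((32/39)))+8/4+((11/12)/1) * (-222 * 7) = -1422.46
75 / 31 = 2.42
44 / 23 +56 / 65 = 4148 / 1495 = 2.77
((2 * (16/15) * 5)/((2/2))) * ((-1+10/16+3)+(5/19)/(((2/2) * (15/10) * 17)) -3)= -11308/2907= -3.89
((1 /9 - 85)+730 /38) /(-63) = 11231 /10773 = 1.04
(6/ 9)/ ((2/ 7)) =7/ 3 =2.33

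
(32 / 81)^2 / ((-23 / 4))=-4096 / 150903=-0.03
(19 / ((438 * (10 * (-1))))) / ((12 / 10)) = -19 / 5256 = -0.00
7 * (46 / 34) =161 / 17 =9.47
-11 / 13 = -0.85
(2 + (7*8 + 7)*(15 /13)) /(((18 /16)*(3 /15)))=38840 /117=331.97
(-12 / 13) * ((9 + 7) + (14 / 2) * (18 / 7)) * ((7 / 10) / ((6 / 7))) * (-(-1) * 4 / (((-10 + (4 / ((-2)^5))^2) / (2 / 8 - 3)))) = -1172864 / 41535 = -28.24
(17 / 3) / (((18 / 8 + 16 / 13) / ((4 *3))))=3536 / 181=19.54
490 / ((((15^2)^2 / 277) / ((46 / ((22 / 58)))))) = 36212764 / 111375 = 325.14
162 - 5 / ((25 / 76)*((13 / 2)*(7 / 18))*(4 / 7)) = 9846 / 65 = 151.48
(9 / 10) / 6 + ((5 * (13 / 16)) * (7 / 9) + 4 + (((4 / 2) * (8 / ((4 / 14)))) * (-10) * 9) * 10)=-36282737 / 720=-50392.69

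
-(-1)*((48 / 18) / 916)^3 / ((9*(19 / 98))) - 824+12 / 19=-45652075610804 / 55445502213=-823.37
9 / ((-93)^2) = 1 / 961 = 0.00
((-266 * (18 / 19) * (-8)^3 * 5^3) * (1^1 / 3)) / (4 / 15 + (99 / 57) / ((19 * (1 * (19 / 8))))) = 138277440000 / 7849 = 17617204.74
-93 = -93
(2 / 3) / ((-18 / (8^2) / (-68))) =4352 / 27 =161.19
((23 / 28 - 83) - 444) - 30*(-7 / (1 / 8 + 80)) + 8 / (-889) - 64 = -1339297107 / 2279396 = -587.57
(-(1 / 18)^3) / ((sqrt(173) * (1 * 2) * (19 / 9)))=-sqrt(173) / 4259952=-0.00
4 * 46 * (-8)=-1472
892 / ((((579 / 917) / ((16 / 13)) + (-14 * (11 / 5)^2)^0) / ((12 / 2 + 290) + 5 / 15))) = 11634719936 / 66597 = 174703.36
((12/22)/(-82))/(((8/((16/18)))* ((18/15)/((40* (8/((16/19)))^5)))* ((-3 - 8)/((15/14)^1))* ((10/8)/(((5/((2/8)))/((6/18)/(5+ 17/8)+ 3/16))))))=282275286000/22260007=12680.83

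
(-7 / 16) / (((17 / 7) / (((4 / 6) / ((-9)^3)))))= 49 / 297432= 0.00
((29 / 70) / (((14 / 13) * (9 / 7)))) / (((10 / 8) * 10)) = 377 / 15750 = 0.02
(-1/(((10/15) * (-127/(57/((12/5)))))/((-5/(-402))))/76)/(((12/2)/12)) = 25/272288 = 0.00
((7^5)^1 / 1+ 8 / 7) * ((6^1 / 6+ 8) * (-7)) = -1058913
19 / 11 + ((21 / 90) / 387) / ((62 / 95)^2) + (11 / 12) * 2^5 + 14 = 4424344657 / 98183448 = 45.06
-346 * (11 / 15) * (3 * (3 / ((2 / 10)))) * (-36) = 411048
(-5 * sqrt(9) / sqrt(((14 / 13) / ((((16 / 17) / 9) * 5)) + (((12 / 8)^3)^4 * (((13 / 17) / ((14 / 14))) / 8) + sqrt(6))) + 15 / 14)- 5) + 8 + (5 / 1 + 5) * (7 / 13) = -1920 * sqrt(15470) / sqrt(253460480 * sqrt(6) + 3937069419) + 109 / 13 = 4.85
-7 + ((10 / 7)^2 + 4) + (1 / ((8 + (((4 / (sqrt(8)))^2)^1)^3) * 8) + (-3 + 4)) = 0.05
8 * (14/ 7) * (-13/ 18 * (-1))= 104/ 9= 11.56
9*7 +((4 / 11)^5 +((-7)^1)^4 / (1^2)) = 396830688 / 161051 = 2464.01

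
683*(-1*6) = -4098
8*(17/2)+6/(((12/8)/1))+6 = 78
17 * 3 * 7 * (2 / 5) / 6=119 / 5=23.80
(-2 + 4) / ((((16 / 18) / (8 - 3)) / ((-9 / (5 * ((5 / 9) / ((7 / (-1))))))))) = 5103 / 20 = 255.15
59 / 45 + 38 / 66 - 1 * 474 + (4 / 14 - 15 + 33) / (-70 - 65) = -4909024 / 10395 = -472.25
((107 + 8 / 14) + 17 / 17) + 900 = 7060 / 7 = 1008.57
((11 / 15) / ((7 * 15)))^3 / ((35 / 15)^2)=1331 / 21271359375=0.00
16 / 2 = 8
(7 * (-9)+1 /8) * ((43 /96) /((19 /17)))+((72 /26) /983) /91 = -427585619765 /16968876288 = -25.20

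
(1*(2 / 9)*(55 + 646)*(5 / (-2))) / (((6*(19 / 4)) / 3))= -7010 / 171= -40.99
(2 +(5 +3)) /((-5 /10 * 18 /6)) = -20 /3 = -6.67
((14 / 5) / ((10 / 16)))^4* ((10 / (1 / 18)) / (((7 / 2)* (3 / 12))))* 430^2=47881025224704 / 3125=15321928071.91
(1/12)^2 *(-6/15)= -1/360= -0.00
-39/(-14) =39/14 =2.79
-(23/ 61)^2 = -529/ 3721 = -0.14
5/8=0.62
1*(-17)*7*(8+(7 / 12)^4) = -20026391 / 20736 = -965.78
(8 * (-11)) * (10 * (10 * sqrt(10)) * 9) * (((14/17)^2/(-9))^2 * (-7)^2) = -69687.15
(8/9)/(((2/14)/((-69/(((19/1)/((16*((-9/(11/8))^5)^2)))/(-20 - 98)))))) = 3034740514021547182129152/492811067419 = 6158020212320.71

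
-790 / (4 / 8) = -1580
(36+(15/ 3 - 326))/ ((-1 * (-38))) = -15/ 2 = -7.50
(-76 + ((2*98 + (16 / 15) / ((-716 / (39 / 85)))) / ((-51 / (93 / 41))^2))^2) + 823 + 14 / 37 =37778493061494112683561533 / 50537849588038827908125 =747.53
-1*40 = -40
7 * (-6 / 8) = -21 / 4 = -5.25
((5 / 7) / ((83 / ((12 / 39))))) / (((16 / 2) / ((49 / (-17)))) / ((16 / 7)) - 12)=-8 / 39923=-0.00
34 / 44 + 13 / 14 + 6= 7.70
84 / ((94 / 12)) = 504 / 47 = 10.72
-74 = -74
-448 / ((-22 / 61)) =13664 / 11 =1242.18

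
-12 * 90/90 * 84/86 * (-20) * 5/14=3600/43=83.72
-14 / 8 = -7 / 4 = -1.75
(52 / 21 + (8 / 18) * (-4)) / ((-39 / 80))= -3520 / 2457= -1.43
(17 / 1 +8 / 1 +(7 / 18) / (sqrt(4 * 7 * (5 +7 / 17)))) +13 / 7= sqrt(2737) / 1656 +188 / 7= 26.89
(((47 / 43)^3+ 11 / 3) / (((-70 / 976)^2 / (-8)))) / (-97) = 2259597908992 / 28342257825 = 79.73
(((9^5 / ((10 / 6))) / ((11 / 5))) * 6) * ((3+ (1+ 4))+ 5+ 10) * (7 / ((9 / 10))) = 190137780 / 11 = 17285252.73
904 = 904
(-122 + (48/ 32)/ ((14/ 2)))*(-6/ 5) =1023/ 7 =146.14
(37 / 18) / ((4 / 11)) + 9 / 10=2359 / 360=6.55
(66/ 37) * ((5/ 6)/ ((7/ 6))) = 1.27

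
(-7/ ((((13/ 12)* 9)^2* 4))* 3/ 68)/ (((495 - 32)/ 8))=-56/ 3990597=-0.00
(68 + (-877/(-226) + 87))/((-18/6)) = -11969/226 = -52.96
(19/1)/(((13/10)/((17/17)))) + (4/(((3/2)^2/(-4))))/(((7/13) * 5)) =49034/4095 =11.97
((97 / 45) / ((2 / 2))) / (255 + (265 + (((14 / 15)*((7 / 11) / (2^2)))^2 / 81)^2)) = 0.00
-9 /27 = -1 /3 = -0.33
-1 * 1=-1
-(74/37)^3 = -8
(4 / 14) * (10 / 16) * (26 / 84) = 65 / 1176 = 0.06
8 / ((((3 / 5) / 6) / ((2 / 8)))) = 20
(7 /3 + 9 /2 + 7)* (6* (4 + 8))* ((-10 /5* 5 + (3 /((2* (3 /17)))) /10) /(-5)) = 45567 /25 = 1822.68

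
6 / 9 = 2 / 3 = 0.67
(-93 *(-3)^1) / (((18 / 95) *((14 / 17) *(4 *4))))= 50065 / 448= 111.75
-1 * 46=-46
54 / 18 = 3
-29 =-29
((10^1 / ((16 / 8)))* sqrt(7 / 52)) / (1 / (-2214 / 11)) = -5535* sqrt(91) / 143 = -369.23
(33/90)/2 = 0.18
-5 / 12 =-0.42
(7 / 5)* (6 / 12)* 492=1722 / 5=344.40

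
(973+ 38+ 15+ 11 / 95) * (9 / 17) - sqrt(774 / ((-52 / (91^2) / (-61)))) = 877329 / 1615 - 21 * sqrt(68198) / 2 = -2198.81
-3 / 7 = -0.43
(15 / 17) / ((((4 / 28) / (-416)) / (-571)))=24941280 / 17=1467134.12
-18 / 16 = -9 / 8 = -1.12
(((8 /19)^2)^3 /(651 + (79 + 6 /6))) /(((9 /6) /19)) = 524288 /5430085107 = 0.00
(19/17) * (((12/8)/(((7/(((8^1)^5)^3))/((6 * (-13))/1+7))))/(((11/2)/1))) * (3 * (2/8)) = -106793365382627328/1309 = -81583930773588.49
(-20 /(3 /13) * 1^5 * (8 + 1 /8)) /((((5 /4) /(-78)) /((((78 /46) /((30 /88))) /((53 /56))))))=281497216 /1219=230924.71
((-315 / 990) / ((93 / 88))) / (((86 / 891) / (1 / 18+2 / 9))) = -1155 / 1333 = -0.87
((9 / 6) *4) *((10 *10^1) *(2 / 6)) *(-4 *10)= -8000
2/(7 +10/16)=0.26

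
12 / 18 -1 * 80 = -238 / 3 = -79.33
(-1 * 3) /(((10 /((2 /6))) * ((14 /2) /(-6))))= 3 /35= 0.09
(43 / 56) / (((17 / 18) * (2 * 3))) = 129 / 952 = 0.14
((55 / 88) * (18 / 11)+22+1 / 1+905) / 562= 40877 / 24728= 1.65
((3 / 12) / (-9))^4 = 1 / 1679616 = 0.00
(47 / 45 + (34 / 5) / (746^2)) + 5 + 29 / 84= 1120129721 / 175302540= 6.39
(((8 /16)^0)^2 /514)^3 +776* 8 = 843026186753 /135796744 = 6208.00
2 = 2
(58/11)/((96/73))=2117/528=4.01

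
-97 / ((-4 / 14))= 679 / 2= 339.50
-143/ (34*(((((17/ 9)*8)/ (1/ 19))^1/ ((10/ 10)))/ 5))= -6435/ 87856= -0.07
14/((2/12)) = 84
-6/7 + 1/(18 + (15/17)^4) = -8739371/10878021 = -0.80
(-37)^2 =1369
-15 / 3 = -5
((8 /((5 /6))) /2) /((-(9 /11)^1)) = -88 /15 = -5.87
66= 66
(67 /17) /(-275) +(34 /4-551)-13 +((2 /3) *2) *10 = -15208177 /28050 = -542.18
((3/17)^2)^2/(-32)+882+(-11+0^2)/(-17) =2359025999/2672672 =882.65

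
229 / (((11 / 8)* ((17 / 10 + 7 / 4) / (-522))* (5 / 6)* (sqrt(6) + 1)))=7650432 / 1265-7650432* sqrt(6) / 1265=-8766.18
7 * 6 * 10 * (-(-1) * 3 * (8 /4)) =2520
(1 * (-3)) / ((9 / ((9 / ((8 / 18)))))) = -27 / 4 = -6.75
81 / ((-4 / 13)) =-1053 / 4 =-263.25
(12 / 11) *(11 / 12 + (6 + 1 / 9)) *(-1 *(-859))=19757 / 3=6585.67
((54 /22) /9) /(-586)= -3 /6446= -0.00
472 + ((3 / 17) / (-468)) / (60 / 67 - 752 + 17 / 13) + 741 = 161604220063 / 133226892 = 1213.00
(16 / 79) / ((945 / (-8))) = -128 / 74655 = -0.00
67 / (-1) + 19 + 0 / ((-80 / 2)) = -48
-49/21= -7/3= -2.33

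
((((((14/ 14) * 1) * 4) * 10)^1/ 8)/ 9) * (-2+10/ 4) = 5/ 18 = 0.28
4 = 4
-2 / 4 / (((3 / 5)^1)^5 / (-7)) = 21875 / 486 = 45.01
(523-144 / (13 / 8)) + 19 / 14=79305 / 182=435.74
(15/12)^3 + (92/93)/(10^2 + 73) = 2017013/1029696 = 1.96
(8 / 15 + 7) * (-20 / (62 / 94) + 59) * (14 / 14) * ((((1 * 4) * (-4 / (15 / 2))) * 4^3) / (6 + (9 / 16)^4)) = -1926158614528 / 398349225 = -4835.35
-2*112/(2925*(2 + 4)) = -112/8775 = -0.01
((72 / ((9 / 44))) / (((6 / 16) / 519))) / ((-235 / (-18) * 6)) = 1461504 / 235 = 6219.17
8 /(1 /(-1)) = -8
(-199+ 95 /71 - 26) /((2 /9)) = -71460 /71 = -1006.48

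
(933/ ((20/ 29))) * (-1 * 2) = -27057/ 10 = -2705.70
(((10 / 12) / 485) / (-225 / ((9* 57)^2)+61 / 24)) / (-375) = -12996 / 7206699875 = -0.00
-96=-96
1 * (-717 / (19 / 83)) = -59511 / 19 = -3132.16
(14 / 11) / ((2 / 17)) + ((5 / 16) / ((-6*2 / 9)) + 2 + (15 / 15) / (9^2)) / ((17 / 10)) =5750551 / 484704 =11.86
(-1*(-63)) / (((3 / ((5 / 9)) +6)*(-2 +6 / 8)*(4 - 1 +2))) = -84 / 95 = -0.88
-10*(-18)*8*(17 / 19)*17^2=7074720 / 19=372353.68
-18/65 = -0.28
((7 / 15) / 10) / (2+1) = 7 / 450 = 0.02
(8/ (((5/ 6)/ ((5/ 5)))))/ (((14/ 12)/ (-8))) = -2304/ 35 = -65.83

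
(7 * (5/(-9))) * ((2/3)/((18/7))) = -245/243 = -1.01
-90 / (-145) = 18 / 29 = 0.62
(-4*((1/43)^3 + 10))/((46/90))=-143112780/1828661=-78.26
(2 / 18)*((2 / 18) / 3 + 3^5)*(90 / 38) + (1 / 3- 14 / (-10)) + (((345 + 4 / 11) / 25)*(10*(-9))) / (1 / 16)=-111885200 / 5643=-19827.26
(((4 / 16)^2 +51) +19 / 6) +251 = 305.23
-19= -19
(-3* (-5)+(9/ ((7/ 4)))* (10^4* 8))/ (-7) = -2880105/ 49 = -58777.65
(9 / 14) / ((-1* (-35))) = 9 / 490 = 0.02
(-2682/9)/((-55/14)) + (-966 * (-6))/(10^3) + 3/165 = 224589/2750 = 81.67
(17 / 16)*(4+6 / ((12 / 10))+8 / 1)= 289 / 16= 18.06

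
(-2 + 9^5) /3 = 59047 /3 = 19682.33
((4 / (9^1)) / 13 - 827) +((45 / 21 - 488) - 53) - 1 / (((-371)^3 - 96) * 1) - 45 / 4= -230368655361661 / 167288635332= -1377.07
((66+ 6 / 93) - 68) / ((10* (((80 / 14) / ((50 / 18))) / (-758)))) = 13265 / 186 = 71.32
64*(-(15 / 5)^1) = -192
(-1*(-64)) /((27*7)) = 64 /189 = 0.34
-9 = -9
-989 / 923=-1.07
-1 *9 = -9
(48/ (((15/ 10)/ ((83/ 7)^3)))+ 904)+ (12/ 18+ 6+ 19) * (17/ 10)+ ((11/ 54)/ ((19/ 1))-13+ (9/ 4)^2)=764144417411/ 14076720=54284.27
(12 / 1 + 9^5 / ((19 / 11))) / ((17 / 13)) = 8446971 / 323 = 26151.61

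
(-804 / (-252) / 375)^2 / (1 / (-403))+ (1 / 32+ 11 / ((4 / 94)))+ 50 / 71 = 36522038659151 / 140899500000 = 259.21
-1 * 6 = -6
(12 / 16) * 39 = 117 / 4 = 29.25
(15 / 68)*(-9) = -135 / 68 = -1.99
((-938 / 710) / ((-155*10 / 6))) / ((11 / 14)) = 19698 / 3026375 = 0.01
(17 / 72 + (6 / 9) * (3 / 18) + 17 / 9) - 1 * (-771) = 55673 / 72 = 773.24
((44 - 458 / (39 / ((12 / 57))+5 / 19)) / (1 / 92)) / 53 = 2342192 / 32489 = 72.09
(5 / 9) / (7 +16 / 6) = 5 / 87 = 0.06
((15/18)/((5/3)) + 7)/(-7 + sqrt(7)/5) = -125/116 - 25 *sqrt(7)/812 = -1.16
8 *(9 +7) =128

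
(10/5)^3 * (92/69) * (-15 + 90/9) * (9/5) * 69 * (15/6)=-16560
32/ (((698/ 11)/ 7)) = 1232/ 349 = 3.53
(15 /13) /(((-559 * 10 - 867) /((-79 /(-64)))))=-1185 /5372224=-0.00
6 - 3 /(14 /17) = 33 /14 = 2.36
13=13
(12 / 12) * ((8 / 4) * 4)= 8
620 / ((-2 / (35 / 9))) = -10850 / 9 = -1205.56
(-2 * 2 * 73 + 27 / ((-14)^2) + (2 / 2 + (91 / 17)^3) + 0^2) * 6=-397155903 / 481474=-824.88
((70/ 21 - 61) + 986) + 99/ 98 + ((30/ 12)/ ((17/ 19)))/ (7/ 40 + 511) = 13567712939/ 14599158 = 929.35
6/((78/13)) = 1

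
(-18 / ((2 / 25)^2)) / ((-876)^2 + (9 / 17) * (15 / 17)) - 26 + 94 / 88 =-27035491917 / 1084217684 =-24.94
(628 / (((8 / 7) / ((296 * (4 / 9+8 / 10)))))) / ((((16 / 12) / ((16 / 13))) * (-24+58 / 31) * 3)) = -11525056 / 4095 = -2814.42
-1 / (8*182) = -1 / 1456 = -0.00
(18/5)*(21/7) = 54/5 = 10.80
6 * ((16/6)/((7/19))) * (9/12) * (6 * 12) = 16416/7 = 2345.14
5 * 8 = 40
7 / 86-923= -79371 / 86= -922.92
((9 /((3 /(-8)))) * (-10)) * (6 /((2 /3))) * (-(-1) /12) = 180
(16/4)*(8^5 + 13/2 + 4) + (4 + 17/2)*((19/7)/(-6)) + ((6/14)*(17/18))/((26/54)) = 20453033/156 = 131109.19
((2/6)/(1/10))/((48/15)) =25/24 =1.04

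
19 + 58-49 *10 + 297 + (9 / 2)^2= -383 / 4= -95.75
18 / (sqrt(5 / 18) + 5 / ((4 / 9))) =1.53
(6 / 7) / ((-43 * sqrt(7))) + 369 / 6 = 123 / 2-6 * sqrt(7) / 2107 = 61.49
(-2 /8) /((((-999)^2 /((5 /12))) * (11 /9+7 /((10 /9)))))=-25 /1801724472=-0.00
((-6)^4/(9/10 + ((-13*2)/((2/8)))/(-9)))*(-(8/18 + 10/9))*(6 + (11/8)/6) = -1130220/1121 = -1008.22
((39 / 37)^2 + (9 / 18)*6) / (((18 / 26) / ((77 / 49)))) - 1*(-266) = 1130786 / 4107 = 275.33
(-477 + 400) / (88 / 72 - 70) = 693 / 619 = 1.12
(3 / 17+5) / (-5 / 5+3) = 44 / 17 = 2.59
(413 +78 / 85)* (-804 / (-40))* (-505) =-4201471.08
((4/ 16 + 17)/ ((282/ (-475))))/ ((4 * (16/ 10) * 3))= -1.51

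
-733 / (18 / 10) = -3665 / 9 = -407.22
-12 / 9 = -4 / 3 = -1.33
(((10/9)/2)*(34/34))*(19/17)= 95/153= 0.62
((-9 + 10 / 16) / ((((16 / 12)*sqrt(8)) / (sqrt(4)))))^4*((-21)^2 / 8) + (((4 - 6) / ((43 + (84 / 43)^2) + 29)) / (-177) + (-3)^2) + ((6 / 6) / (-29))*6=64770988439806547647 / 3018072143167488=21461.05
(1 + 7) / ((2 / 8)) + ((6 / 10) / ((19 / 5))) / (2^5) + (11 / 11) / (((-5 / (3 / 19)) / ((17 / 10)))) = 25561 / 800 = 31.95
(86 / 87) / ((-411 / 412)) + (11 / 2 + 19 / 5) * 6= 54.81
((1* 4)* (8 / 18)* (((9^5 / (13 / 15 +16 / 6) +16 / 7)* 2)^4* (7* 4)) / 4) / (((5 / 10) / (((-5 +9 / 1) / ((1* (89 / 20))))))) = 27936680295847863293.75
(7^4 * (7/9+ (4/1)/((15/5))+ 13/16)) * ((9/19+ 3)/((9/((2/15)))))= 11119031/30780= 361.24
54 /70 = 27 /35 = 0.77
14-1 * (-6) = 20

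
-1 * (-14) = 14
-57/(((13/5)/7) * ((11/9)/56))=-1005480/143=-7031.33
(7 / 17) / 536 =7 / 9112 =0.00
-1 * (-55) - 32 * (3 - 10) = 279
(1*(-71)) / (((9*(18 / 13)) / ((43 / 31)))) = -39689 / 5022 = -7.90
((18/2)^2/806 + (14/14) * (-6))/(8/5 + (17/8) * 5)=-31700/65689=-0.48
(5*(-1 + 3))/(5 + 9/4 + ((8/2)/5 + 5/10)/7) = 1400/1041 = 1.34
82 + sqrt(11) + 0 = sqrt(11) + 82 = 85.32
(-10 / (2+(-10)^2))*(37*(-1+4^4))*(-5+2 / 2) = 3700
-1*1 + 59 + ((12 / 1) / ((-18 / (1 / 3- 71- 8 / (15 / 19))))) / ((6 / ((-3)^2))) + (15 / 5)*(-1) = 679 / 5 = 135.80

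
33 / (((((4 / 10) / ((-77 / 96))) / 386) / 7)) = -5721485 / 32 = -178796.41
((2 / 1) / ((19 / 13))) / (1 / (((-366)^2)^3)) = 62497099240857216 / 19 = 3289321012676695.58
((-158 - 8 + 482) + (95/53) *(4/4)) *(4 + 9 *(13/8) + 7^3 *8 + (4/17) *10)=878689.12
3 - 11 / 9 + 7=8.78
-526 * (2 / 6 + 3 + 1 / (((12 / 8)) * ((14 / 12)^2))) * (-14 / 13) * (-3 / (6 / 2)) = -591224 / 273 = -2165.66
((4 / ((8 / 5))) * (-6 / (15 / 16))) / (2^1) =-8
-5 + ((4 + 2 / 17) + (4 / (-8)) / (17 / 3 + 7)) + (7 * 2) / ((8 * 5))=-1847 / 3230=-0.57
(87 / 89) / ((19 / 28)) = 2436 / 1691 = 1.44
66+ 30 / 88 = 2919 / 44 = 66.34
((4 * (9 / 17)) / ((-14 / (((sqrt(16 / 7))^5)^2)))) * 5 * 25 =-2359296000 / 2000033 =-1179.63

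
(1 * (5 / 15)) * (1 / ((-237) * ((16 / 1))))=-1 / 11376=-0.00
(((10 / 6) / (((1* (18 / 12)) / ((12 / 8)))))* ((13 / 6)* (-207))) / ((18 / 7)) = -10465 / 36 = -290.69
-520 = -520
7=7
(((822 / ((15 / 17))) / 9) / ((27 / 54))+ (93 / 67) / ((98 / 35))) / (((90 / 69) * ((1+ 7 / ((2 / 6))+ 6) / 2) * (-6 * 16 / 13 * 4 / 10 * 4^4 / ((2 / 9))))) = -2619040567 / 784238837760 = -0.00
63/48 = 21/16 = 1.31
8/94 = 4/47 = 0.09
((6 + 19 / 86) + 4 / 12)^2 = 2859481 / 66564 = 42.96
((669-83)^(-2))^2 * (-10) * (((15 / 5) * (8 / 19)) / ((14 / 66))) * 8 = -3960 / 980216756533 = -0.00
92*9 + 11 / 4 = 3323 / 4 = 830.75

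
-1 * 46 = -46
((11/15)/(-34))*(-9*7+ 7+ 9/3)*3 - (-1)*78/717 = 143757/40630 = 3.54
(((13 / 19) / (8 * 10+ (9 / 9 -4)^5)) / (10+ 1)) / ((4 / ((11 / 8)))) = -13 / 99104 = -0.00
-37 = -37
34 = 34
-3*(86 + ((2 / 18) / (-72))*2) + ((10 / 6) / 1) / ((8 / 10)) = -13819 / 54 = -255.91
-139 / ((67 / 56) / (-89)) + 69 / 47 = 32565095 / 3149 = 10341.41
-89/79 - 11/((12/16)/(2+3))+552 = 113177/237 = 477.54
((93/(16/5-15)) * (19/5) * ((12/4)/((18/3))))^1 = -1767/118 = -14.97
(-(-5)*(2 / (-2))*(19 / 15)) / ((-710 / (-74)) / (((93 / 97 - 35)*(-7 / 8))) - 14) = 0.46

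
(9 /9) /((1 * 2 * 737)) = 1 /1474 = 0.00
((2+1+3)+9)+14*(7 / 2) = 64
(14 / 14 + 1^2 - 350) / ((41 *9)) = -116 / 123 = -0.94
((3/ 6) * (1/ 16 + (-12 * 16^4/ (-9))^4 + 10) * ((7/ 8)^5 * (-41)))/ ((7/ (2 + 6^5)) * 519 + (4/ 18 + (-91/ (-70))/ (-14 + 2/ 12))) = -84031045522850100709905994516080065/ 81607656996864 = -1029695602289858978780.47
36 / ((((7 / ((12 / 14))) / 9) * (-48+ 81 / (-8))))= -5184 / 7595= -0.68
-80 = -80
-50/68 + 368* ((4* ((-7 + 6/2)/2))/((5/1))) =-100221/170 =-589.54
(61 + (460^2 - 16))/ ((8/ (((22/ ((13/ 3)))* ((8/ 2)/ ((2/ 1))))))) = 6984285/ 26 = 268626.35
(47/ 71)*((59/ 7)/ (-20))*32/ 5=-22184/ 12425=-1.79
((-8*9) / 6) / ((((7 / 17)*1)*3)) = -68 / 7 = -9.71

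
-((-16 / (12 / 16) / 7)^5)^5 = 1427247692705959881058285969449495136382746624 / 1136272165922724266740722458520501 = 1256079076395.35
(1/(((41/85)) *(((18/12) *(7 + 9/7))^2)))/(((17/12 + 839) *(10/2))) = 3332/1043222655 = 0.00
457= 457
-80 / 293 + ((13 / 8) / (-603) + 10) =9.72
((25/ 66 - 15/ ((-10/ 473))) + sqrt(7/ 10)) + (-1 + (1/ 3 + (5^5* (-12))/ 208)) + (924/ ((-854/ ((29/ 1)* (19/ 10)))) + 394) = sqrt(70)/ 10 + 451837757/ 523380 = 864.14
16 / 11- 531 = -5825 / 11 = -529.55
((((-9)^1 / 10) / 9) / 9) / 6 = -1 / 540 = -0.00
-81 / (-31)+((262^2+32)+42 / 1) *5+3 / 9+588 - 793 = 31935079 / 93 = 343387.95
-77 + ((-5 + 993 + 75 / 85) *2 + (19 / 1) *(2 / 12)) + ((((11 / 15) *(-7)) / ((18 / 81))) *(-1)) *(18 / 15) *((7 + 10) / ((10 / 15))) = 3328759 / 1275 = 2610.79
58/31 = 1.87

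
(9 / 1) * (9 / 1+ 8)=153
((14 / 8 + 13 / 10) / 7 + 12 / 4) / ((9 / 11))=5291 / 1260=4.20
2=2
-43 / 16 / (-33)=43 / 528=0.08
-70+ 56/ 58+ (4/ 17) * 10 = -32874/ 493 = -66.68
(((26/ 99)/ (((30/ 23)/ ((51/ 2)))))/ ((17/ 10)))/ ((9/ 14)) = 4186/ 891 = 4.70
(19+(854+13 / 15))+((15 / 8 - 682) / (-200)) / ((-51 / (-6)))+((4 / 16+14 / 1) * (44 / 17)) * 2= 948.03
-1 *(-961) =961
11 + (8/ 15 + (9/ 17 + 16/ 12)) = 3416/ 255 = 13.40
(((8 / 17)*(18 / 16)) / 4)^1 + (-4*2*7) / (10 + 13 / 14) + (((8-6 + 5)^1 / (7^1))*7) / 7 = -2443 / 612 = -3.99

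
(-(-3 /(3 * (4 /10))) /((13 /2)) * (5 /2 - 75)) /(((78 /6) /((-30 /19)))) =3.39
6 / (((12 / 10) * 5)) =1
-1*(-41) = 41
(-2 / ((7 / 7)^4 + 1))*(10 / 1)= -10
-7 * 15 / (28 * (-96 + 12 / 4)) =5 / 124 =0.04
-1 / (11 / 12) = -12 / 11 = -1.09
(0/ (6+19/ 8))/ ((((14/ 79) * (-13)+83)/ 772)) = 0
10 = 10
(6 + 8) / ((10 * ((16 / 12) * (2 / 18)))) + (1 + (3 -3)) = 209 / 20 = 10.45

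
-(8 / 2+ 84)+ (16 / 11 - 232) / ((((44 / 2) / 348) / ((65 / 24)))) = -9964.78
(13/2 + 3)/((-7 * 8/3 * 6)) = -19/224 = -0.08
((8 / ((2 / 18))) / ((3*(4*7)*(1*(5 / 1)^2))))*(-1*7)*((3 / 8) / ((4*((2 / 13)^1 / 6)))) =-351 / 400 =-0.88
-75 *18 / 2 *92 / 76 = -817.11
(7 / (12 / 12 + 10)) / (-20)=-7 / 220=-0.03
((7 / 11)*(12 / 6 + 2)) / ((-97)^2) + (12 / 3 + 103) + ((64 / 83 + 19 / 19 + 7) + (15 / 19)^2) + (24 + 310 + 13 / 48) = 67083692017285 / 148854745776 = 450.67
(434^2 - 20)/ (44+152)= 47084/ 49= 960.90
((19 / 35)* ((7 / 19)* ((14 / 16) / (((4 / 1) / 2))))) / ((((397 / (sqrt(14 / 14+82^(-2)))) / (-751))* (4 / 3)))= -0.12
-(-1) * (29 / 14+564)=7925 / 14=566.07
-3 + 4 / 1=1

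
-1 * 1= -1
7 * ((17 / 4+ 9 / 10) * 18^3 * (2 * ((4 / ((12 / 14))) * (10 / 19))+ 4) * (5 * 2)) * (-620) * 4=-882910990080 / 19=-46468999477.89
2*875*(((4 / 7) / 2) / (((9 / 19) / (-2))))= -19000 / 9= -2111.11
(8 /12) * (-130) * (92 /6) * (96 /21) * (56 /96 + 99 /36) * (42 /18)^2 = -26790400 /243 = -110248.56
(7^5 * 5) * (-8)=-672280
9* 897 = 8073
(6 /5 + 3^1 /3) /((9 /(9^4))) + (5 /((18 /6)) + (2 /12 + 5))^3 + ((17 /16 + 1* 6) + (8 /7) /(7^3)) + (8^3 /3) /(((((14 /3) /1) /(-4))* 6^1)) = 9882557633 /5186160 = 1905.56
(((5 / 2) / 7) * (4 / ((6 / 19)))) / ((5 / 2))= 38 / 21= 1.81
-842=-842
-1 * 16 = -16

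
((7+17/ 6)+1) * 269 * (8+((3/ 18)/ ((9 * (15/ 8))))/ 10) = 28329197/ 1215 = 23316.21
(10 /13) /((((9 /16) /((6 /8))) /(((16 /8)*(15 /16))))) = 25 /13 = 1.92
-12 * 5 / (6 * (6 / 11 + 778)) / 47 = -55 / 201254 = -0.00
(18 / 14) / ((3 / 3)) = 1.29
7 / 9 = 0.78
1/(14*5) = 1/70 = 0.01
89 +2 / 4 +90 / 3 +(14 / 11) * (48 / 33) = 29367 / 242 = 121.35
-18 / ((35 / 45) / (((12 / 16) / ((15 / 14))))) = -81 / 5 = -16.20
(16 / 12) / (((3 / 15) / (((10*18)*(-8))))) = -9600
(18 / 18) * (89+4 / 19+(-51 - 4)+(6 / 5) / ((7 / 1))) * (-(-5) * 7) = 22864 / 19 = 1203.37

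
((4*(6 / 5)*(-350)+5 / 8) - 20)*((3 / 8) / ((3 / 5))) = -67975 / 64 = -1062.11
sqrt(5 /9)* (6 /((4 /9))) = 9* sqrt(5) /2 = 10.06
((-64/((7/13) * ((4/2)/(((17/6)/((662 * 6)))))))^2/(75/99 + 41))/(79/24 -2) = 2644928/79383846843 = 0.00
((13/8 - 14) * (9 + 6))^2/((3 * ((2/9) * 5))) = 1323135/128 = 10336.99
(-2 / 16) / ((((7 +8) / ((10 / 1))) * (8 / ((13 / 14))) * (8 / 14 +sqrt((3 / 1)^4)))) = -13 / 12864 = -0.00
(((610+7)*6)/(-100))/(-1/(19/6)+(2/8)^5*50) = 9003264/64925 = 138.67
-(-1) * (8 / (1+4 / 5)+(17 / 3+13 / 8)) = 845 / 72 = 11.74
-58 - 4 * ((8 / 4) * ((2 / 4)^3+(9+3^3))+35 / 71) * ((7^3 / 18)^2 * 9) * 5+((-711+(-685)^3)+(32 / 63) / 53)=-103101122908487 / 316092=-326174414.12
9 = 9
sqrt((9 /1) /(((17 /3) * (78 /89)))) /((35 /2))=3 * sqrt(39338) /7735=0.08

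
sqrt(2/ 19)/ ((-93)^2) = sqrt(38)/ 164331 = 0.00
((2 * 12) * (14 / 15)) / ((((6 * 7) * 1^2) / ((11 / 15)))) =88 / 225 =0.39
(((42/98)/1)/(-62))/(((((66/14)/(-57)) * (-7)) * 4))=-57/19096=-0.00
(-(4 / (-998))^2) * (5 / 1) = -0.00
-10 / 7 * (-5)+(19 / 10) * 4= 516 / 35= 14.74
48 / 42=8 / 7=1.14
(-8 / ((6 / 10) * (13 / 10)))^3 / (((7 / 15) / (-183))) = 19520000000 / 46137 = 423087.76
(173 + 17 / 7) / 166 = 614 / 581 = 1.06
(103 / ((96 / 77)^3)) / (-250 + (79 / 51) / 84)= -5595724981 / 26318954496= -0.21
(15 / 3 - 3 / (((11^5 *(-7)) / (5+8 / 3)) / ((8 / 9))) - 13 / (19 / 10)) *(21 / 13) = -355113959 / 119338791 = -2.98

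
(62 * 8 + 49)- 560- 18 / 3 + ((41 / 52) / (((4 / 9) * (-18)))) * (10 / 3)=-13309 / 624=-21.33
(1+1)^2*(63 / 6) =42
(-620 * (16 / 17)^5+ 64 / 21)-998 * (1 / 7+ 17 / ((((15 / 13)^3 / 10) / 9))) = -741383816620646 / 745424925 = -994578.79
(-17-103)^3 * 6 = -10368000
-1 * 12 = -12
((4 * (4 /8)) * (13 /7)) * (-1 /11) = -26 /77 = -0.34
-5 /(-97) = 5 /97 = 0.05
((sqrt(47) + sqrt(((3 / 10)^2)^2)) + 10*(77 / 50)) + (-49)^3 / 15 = -2348333 / 300 + sqrt(47) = -7820.92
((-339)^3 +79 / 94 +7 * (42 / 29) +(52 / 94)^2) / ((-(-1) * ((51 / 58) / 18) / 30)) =-898452628009380 / 37553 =-23924922855.95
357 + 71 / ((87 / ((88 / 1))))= 37307 / 87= 428.82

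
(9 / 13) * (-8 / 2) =-36 / 13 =-2.77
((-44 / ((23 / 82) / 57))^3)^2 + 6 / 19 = 1437480321875118999670105655023398 / 2812681891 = 511071062275033149018879.10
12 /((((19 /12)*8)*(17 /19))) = 18 /17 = 1.06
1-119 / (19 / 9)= -1052 / 19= -55.37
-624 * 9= -5616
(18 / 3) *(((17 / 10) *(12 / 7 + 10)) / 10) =2091 / 175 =11.95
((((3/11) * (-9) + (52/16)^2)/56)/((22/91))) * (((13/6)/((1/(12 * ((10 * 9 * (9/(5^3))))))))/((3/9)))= 58602609/193600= 302.70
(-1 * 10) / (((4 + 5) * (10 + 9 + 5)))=-5 / 108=-0.05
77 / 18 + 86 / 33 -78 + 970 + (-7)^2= 947.88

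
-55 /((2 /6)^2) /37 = -495 /37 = -13.38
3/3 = 1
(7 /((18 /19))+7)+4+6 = 24.39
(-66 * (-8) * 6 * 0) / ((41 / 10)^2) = 0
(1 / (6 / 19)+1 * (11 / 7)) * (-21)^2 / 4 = 4179 / 8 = 522.38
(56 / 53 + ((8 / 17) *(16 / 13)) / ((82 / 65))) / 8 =6999 / 36941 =0.19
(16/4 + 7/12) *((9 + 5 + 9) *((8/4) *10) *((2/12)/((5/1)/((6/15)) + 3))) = 6325/279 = 22.67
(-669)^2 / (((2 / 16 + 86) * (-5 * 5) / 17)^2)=8278088256 / 296700625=27.90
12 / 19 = 0.63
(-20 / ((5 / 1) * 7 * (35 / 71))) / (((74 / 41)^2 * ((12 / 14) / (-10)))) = 119351 / 28749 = 4.15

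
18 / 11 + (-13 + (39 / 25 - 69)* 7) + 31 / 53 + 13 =-6848191 / 14575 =-469.86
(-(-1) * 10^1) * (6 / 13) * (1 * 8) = 480 / 13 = 36.92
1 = 1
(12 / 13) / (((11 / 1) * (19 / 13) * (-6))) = -2 / 209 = -0.01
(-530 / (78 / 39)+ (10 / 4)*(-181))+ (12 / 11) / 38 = -299903 / 418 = -717.47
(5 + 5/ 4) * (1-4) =-75/ 4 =-18.75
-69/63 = -23/21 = -1.10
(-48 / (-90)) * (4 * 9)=96 / 5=19.20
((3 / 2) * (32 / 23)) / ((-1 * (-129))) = 16 / 989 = 0.02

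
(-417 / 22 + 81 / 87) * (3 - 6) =34497 / 638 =54.07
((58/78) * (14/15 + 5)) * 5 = 2581/117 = 22.06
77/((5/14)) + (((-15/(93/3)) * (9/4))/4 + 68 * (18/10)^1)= 167513/496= 337.73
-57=-57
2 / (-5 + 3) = -1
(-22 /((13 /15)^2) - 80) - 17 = -21343 /169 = -126.29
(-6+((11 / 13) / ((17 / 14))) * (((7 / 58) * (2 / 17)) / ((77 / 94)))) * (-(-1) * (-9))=5871618 / 108953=53.89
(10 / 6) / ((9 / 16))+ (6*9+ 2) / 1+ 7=65.96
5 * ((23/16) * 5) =575/16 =35.94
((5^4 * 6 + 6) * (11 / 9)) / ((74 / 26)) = 179036 / 111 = 1612.94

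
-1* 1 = -1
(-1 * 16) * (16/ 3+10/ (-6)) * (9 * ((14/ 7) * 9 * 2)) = -19008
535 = 535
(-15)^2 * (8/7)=1800/7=257.14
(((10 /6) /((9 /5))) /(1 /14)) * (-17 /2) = -2975 /27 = -110.19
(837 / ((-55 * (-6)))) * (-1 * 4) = -558 / 55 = -10.15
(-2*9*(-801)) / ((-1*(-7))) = 14418 / 7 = 2059.71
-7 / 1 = -7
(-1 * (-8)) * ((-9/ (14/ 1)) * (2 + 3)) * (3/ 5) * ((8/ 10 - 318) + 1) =170748/ 35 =4878.51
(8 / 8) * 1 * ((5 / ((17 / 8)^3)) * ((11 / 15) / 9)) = 5632 / 132651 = 0.04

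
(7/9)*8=56/9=6.22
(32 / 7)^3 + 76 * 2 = 84904 / 343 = 247.53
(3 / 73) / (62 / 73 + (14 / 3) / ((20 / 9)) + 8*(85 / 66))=0.00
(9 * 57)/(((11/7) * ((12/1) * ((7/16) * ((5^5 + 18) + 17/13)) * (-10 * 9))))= -247/1124090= -0.00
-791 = -791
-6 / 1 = -6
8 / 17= 0.47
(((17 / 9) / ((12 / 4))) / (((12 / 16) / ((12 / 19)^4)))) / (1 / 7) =121856 / 130321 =0.94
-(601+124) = -725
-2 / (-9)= 2 / 9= 0.22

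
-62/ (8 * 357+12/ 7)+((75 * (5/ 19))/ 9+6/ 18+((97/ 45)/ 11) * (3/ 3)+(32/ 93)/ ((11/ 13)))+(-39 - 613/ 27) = -58.60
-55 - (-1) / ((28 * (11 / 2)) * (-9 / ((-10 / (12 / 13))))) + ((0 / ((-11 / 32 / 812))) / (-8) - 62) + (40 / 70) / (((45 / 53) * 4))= -4857539 / 41580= -116.82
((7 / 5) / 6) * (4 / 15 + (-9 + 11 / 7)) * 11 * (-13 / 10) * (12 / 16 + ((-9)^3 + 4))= -19470737 / 1125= -17307.32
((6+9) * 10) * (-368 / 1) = -55200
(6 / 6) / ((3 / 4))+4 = 16 / 3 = 5.33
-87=-87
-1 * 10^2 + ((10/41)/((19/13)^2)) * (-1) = -1481790/14801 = -100.11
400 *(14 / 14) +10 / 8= 1605 / 4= 401.25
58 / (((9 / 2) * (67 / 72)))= 928 / 67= 13.85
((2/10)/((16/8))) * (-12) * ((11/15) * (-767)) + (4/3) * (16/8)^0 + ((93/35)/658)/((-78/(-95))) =6074308007/8981700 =676.30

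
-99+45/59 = -5796/59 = -98.24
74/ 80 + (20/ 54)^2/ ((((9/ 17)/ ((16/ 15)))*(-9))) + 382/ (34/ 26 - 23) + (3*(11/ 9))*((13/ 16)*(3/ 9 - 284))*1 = -574025410459/ 666072720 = -861.81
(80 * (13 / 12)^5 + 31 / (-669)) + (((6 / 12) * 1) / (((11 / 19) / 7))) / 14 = 4568614357 / 38149056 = 119.76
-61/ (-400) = 61/ 400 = 0.15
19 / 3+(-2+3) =22 / 3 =7.33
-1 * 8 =-8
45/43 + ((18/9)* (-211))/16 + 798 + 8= 268551/344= 780.67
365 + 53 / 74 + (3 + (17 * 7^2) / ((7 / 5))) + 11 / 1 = 72129 / 74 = 974.72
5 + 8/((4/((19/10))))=44/5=8.80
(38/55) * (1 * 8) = 304/55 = 5.53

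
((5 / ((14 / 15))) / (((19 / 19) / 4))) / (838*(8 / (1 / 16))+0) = 75 / 375424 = 0.00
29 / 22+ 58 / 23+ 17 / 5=18317 / 2530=7.24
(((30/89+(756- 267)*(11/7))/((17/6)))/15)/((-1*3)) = -18782/3115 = -6.03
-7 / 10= -0.70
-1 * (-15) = 15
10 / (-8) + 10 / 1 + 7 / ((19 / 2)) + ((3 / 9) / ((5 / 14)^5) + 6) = 51908999 / 712500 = 72.85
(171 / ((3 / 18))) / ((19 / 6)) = 324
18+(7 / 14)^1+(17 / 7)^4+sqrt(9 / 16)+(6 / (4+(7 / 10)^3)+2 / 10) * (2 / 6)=34137544517 / 625652580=54.56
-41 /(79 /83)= -3403 /79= -43.08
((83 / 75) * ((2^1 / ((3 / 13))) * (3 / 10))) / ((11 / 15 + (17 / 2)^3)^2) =207168 / 27219655445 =0.00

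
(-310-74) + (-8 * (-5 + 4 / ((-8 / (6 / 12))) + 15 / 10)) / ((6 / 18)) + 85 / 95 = -293.11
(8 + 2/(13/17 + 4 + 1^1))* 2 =16.69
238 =238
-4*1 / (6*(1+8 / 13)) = -26 / 63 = -0.41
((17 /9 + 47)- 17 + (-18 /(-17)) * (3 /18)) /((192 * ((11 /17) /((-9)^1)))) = -223 /96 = -2.32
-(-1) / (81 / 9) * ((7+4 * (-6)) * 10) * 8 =-1360 / 9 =-151.11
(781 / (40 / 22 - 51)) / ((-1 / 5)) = 42955 / 541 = 79.40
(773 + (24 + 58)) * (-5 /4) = -4275 /4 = -1068.75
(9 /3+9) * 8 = 96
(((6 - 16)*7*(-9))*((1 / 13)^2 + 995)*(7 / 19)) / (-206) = -370783980 / 330733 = -1121.10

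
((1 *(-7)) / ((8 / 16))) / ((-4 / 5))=17.50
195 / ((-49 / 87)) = -16965 / 49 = -346.22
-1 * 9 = -9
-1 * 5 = -5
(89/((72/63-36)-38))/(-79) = 623/40290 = 0.02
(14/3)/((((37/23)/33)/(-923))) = -3269266/37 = -88358.54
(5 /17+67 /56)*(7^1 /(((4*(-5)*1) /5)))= -1419 /544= -2.61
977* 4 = 3908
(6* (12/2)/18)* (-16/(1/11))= -352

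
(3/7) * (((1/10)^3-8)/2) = -23997/14000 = -1.71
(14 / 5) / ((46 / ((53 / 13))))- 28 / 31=-30359 / 46345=-0.66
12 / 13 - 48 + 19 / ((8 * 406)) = -1987529 / 42224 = -47.07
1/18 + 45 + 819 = 15553/18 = 864.06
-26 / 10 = -13 / 5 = -2.60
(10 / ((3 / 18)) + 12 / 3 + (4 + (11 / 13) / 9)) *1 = 68.09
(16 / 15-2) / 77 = -2 / 165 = -0.01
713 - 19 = 694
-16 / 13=-1.23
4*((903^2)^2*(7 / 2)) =9308485721934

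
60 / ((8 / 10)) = 75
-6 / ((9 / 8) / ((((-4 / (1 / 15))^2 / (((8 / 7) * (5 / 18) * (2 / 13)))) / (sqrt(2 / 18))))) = -1179360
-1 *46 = -46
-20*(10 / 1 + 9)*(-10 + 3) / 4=665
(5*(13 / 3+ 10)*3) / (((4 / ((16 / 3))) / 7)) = 6020 / 3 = 2006.67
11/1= 11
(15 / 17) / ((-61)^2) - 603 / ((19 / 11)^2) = -202.11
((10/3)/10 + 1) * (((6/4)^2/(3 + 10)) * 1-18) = -309/13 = -23.77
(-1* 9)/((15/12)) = -36/5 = -7.20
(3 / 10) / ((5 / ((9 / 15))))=9 / 250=0.04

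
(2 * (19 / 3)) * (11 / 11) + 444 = 1370 / 3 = 456.67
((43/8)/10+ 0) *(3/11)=129/880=0.15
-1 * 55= -55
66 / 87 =22 / 29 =0.76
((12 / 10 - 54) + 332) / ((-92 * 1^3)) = -349 / 115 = -3.03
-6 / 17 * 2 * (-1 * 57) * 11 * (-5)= -37620 / 17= -2212.94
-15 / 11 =-1.36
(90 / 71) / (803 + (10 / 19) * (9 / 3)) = 1710 / 1085377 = 0.00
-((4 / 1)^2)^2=-256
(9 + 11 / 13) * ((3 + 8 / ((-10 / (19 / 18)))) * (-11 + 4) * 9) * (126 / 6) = -1825152 / 65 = -28079.26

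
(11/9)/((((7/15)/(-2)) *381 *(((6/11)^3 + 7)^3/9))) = -259374246010/770176991146493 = -0.00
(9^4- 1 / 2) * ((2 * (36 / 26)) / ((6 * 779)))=39363 / 10127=3.89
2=2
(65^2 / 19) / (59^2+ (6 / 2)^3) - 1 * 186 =-12393047 / 66652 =-185.94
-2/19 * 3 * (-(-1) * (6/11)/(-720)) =1/4180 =0.00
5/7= 0.71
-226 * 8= -1808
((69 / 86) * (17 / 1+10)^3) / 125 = 1358127 / 10750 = 126.34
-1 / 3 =-0.33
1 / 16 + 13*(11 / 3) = 2291 / 48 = 47.73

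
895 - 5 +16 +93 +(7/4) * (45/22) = 88227/88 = 1002.58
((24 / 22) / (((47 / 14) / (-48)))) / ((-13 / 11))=8064 / 611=13.20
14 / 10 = 7 / 5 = 1.40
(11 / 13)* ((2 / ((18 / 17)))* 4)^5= 15993269248 / 767637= 20834.42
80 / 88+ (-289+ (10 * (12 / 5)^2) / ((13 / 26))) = -9509 / 55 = -172.89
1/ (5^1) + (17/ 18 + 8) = 823/ 90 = 9.14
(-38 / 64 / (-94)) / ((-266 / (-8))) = 1 / 5264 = 0.00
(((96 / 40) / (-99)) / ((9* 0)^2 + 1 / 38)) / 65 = -152 / 10725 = -0.01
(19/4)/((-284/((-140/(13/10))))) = 3325/1846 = 1.80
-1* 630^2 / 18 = -22050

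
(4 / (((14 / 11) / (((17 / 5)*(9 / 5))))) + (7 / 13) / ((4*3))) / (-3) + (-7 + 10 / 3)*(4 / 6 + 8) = -3128921 / 81900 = -38.20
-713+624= -89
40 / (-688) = -5 / 86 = -0.06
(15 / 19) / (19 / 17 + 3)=51 / 266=0.19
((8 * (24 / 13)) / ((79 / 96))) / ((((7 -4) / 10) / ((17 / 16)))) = 65280 / 1027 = 63.56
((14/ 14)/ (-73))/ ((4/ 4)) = -1/ 73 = -0.01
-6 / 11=-0.55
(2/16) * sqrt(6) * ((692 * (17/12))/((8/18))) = 8823 * sqrt(6)/32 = 675.37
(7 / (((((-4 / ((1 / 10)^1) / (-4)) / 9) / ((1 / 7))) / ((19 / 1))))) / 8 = 171 / 80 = 2.14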